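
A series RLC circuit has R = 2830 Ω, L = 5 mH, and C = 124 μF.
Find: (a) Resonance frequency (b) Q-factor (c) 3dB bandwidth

Step 1 — Resonance: ω₀ = 1/√(LC) = 1/√(0.005·0.000124) = 1270 rad/s.
Step 2 — f₀ = ω₀/(2π) = 202.1 Hz.
Step 3 — Series Q: Q = ω₀L/R = 1270·0.005/2830 = 0.002244.
Step 4 — Bandwidth: Δω = ω₀/Q = 5.66e+05 rad/s; BW = Δω/(2π) = 9.008e+04 Hz.

(a) f₀ = 202.1 Hz  (b) Q = 0.002244  (c) BW = 9.008e+04 Hz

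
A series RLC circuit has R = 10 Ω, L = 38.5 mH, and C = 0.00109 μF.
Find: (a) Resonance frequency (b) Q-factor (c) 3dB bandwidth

Step 1 — Resonance condition Im(Z)=0 gives ω₀ = 1/√(LC).
Step 2 — ω₀ = 1/√(0.0385·1.09e-09) = 1.544e+05 rad/s.
Step 3 — f₀ = ω₀/(2π) = 2.457e+04 Hz.
Step 4 — Series Q: Q = ω₀L/R = 1.544e+05·0.0385/10 = 594.3.
Step 5 — 3dB bandwidth: Δω = ω₀/Q = 259.7 rad/s; BW = Δω/(2π) = 41.34 Hz.

(a) f₀ = 2.457e+04 Hz  (b) Q = 594.3  (c) BW = 41.34 Hz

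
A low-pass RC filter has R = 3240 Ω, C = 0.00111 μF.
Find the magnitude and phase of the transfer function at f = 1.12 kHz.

Step 1 — Angular frequency: ω = 2π·1120 = 7037 rad/s.
Step 2 — Transfer function: H(jω) = 1/(1 + jωRC).
Step 3 — Denominator: 1 + jωRC = 1 + j·7037·3240·1.11e-09 = 1 + j0.02531.
Step 4 — H = 0.9994 - j0.02529.
Step 5 — Magnitude: |H| = 0.9997 (-0.0 dB); phase: φ = -1.4°.

|H| = 0.9997 (-0.0 dB), φ = -1.4°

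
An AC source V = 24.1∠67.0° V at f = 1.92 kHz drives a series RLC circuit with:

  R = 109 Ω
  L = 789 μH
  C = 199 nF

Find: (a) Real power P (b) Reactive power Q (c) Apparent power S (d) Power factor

Step 1 — Angular frequency: ω = 2π·f = 2π·1920 = 1.206e+04 rad/s.
Step 2 — Component impedances:
  R: Z = R = 109 Ω
  L: Z = jωL = j·1.206e+04·0.000789 = 0 + j9.518 Ω
  C: Z = 1/(jωC) = -j/(ω·C) = 0 - j416.5 Ω
Step 3 — Series combination: Z_total = R + L + C = 109 - j407 Ω = 421.4∠-75.0° Ω.
Step 4 — Source phasor: V = 24.1∠67.0° V = 9.417 + j22.18 V.
Step 5 — Current: I = V / Z = -0.04507 + j0.03521 A = 0.05719∠142.0° A.
Step 6 — Complex power: S = V·I* = 0.3566 - j1.331 VA.
Step 7 — Real power: P = Re(S) = 0.3566 W.
Step 8 — Reactive power: Q = Im(S) = -1.331 VAR.
Step 9 — Apparent power: |S| = 1.378 VA.
Step 10 — Power factor: PF = P/|S| = 0.2587 (leading).

(a) P = 0.3566 W  (b) Q = -1.331 VAR  (c) S = 1.378 VA  (d) PF = 0.2587 (leading)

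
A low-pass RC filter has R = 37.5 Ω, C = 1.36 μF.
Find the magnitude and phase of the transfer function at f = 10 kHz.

Step 1 — Angular frequency: ω = 2π·1e+04 = 6.283e+04 rad/s.
Step 2 — Transfer function: H(jω) = 1/(1 + jωRC).
Step 3 — Denominator: 1 + jωRC = 1 + j·6.283e+04·37.5·1.36e-06 = 1 + j3.204.
Step 4 — H = 0.08874 - j0.2844.
Step 5 — Magnitude: |H| = 0.2979 (-10.5 dB); phase: φ = -72.7°.

|H| = 0.2979 (-10.5 dB), φ = -72.7°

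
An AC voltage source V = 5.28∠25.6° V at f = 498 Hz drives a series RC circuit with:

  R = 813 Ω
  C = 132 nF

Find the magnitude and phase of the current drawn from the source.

Step 1 — Angular frequency: ω = 2π·f = 2π·498 = 3129 rad/s.
Step 2 — Component impedances:
  R: Z = R = 813 Ω
  C: Z = 1/(jωC) = -j/(ω·C) = 0 - j2421 Ω
Step 3 — Series combination: Z_total = R + C = 813 - j2421 Ω = 2554∠-71.4° Ω.
Step 4 — Source phasor: V = 5.28∠25.6° V = 4.762 + j2.281 V.
Step 5 — Ohm's law: I = V / Z_total = (4.762 + j2.281) / (813 - j2421) = -0.0002533 + j0.002052 A.
Step 6 — Convert to polar: |I| = 0.002067 A, ∠I = 97.0°.

I = 0.002067∠97.0° A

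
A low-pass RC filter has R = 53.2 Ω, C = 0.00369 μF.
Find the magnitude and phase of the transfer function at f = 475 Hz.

Step 1 — Angular frequency: ω = 2π·475 = 2985 rad/s.
Step 2 — Transfer function: H(jω) = 1/(1 + jωRC).
Step 3 — Denominator: 1 + jωRC = 1 + j·2985·53.2·3.69e-09 = 1 + j0.0005859.
Step 4 — H = 1 - j0.0005859.
Step 5 — Magnitude: |H| = 1 (-0.0 dB); phase: φ = -0.0°.

|H| = 1 (-0.0 dB), φ = -0.0°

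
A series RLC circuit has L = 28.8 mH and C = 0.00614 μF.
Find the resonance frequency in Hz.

Step 1 — Resonance condition Im(Z)=0 gives ω₀ = 1/√(LC).
Step 2 — ω₀ = 1/√(0.0288·6.14e-09) = 7.52e+04 rad/s.
Step 3 — f₀ = ω₀/(2π) = 1.197e+04 Hz.

f₀ = 1.197e+04 Hz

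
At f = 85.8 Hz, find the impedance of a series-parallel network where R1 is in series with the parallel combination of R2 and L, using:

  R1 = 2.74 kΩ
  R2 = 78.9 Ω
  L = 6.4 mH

Step 1 — Angular frequency: ω = 2π·f = 2π·85.8 = 539.1 rad/s.
Step 2 — Component impedances:
  R1: Z = R = 2740 Ω
  R2: Z = R = 78.9 Ω
  L: Z = jωL = j·539.1·0.0064 = 0 + j3.45 Ω
Step 3 — Parallel branch: R2 || L = 1/(1/R2 + 1/L) = 0.1506 + j3.444 Ω.
Step 4 — Series with R1: Z_total = R1 + (R2 || L) = 2740 + j3.444 Ω = 2740∠0.1° Ω.

Z = 2740 + j3.444 Ω = 2740∠0.1° Ω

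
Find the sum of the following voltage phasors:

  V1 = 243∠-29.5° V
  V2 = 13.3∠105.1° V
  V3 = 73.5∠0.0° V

Step 1 — Convert each phasor to rectangular form:
  V1 = 243·(cos(-29.5°) + j·sin(-29.5°)) = 211.5 - j119.7 V
  V2 = 13.3·(cos(105.1°) + j·sin(105.1°)) = -3.465 + j12.84 V
  V3 = 73.5·(cos(0.0°) + j·sin(0.0°)) = 73.5 V
Step 2 — Sum components: V_total = 281.5 - j106.8 V.
Step 3 — Convert to polar: |V_total| = 301.1 V, ∠V_total = -20.8°.

V_total = 301.1∠-20.8° V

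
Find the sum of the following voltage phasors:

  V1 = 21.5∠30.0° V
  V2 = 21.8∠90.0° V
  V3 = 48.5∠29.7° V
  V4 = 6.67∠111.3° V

Step 1 — Convert each phasor to rectangular form:
  V1 = 21.5·(cos(30.0°) + j·sin(30.0°)) = 18.62 + j10.75 V
  V2 = 21.8·(cos(90.0°) + j·sin(90.0°)) = 0 + j21.8 V
  V3 = 48.5·(cos(29.7°) + j·sin(29.7°)) = 42.13 + j24.03 V
  V4 = 6.67·(cos(111.3°) + j·sin(111.3°)) = -2.423 + j6.214 V
Step 2 — Sum components: V_total = 58.33 + j62.79 V.
Step 3 — Convert to polar: |V_total| = 85.7 V, ∠V_total = 47.1°.

V_total = 85.7∠47.1° V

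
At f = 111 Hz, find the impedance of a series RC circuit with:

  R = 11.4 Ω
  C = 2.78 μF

Step 1 — Angular frequency: ω = 2π·f = 2π·111 = 697.4 rad/s.
Step 2 — Component impedances:
  R: Z = R = 11.4 Ω
  C: Z = 1/(jωC) = -j/(ω·C) = 0 - j515.8 Ω
Step 3 — Series combination: Z_total = R + C = 11.4 - j515.8 Ω = 515.9∠-88.7° Ω.

Z = 11.4 - j515.8 Ω = 515.9∠-88.7° Ω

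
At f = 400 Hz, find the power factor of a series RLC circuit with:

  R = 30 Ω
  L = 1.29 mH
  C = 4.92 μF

Step 1 — Angular frequency: ω = 2π·f = 2π·400 = 2513 rad/s.
Step 2 — Component impedances:
  R: Z = R = 30 Ω
  L: Z = jωL = j·2513·0.00129 = 0 + j3.242 Ω
  C: Z = 1/(jωC) = -j/(ω·C) = 0 - j80.87 Ω
Step 3 — Series combination: Z_total = R + L + C = 30 - j77.63 Ω = 83.22∠-68.9° Ω.
Step 4 — Power factor: PF = cos(φ) = Re(Z)/|Z| = 30/83.22 = 0.3605.
Step 5 — Type: Im(Z) = -77.63 ⇒ leading (phase φ = -68.9°).

PF = 0.3605 (leading, φ = -68.9°)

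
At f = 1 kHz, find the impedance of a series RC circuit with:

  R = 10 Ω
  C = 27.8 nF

Step 1 — Angular frequency: ω = 2π·f = 2π·1000 = 6283 rad/s.
Step 2 — Component impedances:
  R: Z = R = 10 Ω
  C: Z = 1/(jωC) = -j/(ω·C) = 0 - j5725 Ω
Step 3 — Series combination: Z_total = R + C = 10 - j5725 Ω = 5725∠-89.9° Ω.

Z = 10 - j5725 Ω = 5725∠-89.9° Ω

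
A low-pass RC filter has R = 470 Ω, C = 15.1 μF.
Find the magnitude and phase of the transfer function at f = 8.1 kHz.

Step 1 — Angular frequency: ω = 2π·8100 = 5.089e+04 rad/s.
Step 2 — Transfer function: H(jω) = 1/(1 + jωRC).
Step 3 — Denominator: 1 + jωRC = 1 + j·5.089e+04·470·1.51e-05 = 1 + j361.2.
Step 4 — H = 7.665e-06 - j0.002769.
Step 5 — Magnitude: |H| = 0.002769 (-51.2 dB); phase: φ = -89.8°.

|H| = 0.002769 (-51.2 dB), φ = -89.8°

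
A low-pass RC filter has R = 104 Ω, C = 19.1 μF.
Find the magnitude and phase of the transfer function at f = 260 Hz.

Step 1 — Angular frequency: ω = 2π·260 = 1634 rad/s.
Step 2 — Transfer function: H(jω) = 1/(1 + jωRC).
Step 3 — Denominator: 1 + jωRC = 1 + j·1634·104·1.91e-05 = 1 + j3.245.
Step 4 — H = 0.08673 - j0.2814.
Step 5 — Magnitude: |H| = 0.2945 (-10.6 dB); phase: φ = -72.9°.

|H| = 0.2945 (-10.6 dB), φ = -72.9°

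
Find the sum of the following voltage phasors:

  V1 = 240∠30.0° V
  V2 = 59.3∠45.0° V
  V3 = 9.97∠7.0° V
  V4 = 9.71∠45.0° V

Step 1 — Convert each phasor to rectangular form:
  V1 = 240·(cos(30.0°) + j·sin(30.0°)) = 207.8 + j120 V
  V2 = 59.3·(cos(45.0°) + j·sin(45.0°)) = 41.93 + j41.93 V
  V3 = 9.97·(cos(7.0°) + j·sin(7.0°)) = 9.896 + j1.215 V
  V4 = 9.71·(cos(45.0°) + j·sin(45.0°)) = 6.866 + j6.866 V
Step 2 — Sum components: V_total = 266.5 + j170 V.
Step 3 — Convert to polar: |V_total| = 316.1 V, ∠V_total = 32.5°.

V_total = 316.1∠32.5° V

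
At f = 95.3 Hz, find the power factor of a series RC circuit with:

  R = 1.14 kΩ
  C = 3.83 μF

Step 1 — Angular frequency: ω = 2π·f = 2π·95.3 = 598.8 rad/s.
Step 2 — Component impedances:
  R: Z = R = 1140 Ω
  C: Z = 1/(jωC) = -j/(ω·C) = 0 - j436 Ω
Step 3 — Series combination: Z_total = R + C = 1140 - j436 Ω = 1221∠-20.9° Ω.
Step 4 — Power factor: PF = cos(φ) = Re(Z)/|Z| = 1140/1220.5 = 0.934.
Step 5 — Type: Im(Z) = -436 ⇒ leading (phase φ = -20.9°).

PF = 0.934 (leading, φ = -20.9°)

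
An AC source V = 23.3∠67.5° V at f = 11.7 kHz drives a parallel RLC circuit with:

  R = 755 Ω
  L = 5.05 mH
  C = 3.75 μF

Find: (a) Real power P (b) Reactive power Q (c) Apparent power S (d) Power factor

Step 1 — Angular frequency: ω = 2π·f = 2π·1.17e+04 = 7.351e+04 rad/s.
Step 2 — Component impedances:
  R: Z = R = 755 Ω
  L: Z = jωL = j·7.351e+04·0.00505 = 0 + j371.2 Ω
  C: Z = 1/(jωC) = -j/(ω·C) = 0 - j3.627 Ω
Step 3 — Parallel combination: 1/Z_total = 1/R + 1/L + 1/C; Z_total = 0.01777 - j3.663 Ω = 3.663∠-89.7° Ω.
Step 4 — Source phasor: V = 23.3∠67.5° V = 8.917 + j21.53 V.
Step 5 — Current: I = V / Z = -5.864 + j2.463 A = 6.361∠157.2° A.
Step 6 — Complex power: S = V·I* = 0.7191 - j148.2 VA.
Step 7 — Real power: P = Re(S) = 0.7191 W.
Step 8 — Reactive power: Q = Im(S) = -148.2 VAR.
Step 9 — Apparent power: |S| = 148.2 VA.
Step 10 — Power factor: PF = P/|S| = 0.004852 (leading).

(a) P = 0.7191 W  (b) Q = -148.2 VAR  (c) S = 148.2 VA  (d) PF = 0.004852 (leading)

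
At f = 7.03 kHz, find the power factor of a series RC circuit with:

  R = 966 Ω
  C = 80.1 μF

Step 1 — Angular frequency: ω = 2π·f = 2π·7030 = 4.417e+04 rad/s.
Step 2 — Component impedances:
  R: Z = R = 966 Ω
  C: Z = 1/(jωC) = -j/(ω·C) = 0 - j0.2826 Ω
Step 3 — Series combination: Z_total = R + C = 966 - j0.2826 Ω = 966∠-0.0° Ω.
Step 4 — Power factor: PF = cos(φ) = Re(Z)/|Z| = 966/966 = 1.
Step 5 — Type: Im(Z) = -0.2826 ⇒ leading (phase φ = -0.0°).

PF = 1 (leading, φ = -0.0°)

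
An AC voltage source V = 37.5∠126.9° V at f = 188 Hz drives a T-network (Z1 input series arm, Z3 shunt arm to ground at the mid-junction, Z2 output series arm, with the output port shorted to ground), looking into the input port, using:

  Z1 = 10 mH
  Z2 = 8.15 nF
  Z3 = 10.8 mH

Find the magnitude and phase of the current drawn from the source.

Step 1 — Angular frequency: ω = 2π·f = 2π·188 = 1181 rad/s.
Step 2 — Component impedances:
  Z1: Z = jωL = j·1181·0.01 = 0 + j11.81 Ω
  Z2: Z = 1/(jωC) = -j/(ω·C) = 0 - j1.039e+05 Ω
  Z3: Z = jωL = j·1181·0.0108 = 0 + j12.76 Ω
Step 3 — With the output port shorted to ground, the output series arm Z2 runs from the junction to ground; the shunt arm Z3 also runs from the junction to ground. They appear in parallel: Z3 || Z2 = 0 + j12.76 Ω.
Step 4 — Series with input arm Z1: Z_in = Z1 + (Z3 || Z2) = 0 + j24.57 Ω = 24.57∠90.0° Ω.
Step 5 — Source phasor: V = 37.5∠126.9° V = -22.52 + j29.99 V.
Step 6 — Ohm's law: I = V / Z_total = (-22.52 + j29.99) / (0 + j24.57) = 1.22 + j0.9163 A.
Step 7 — Convert to polar: |I| = 1.526 A, ∠I = 36.9°.

I = 1.526∠36.9° A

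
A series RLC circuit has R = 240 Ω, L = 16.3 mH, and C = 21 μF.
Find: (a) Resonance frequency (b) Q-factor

Step 1 — Resonance condition Im(Z)=0 gives ω₀ = 1/√(LC).
Step 2 — ω₀ = 1/√(0.0163·2.1e-05) = 1709 rad/s.
Step 3 — f₀ = ω₀/(2π) = 272 Hz.
Step 4 — Series Q: Q = ω₀L/R = 1709·0.0163/240 = 0.1161.

(a) f₀ = 272 Hz  (b) Q = 0.1161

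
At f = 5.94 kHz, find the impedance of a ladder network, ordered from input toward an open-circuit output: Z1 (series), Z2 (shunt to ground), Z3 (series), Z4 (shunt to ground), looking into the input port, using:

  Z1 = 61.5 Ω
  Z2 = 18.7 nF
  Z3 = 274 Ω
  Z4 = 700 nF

Step 1 — Angular frequency: ω = 2π·f = 2π·5940 = 3.732e+04 rad/s.
Step 2 — Component impedances:
  Z1: Z = R = 61.5 Ω
  Z2: Z = 1/(jωC) = -j/(ω·C) = 0 - j1433 Ω
  Z3: Z = R = 274 Ω
  Z4: Z = 1/(jωC) = -j/(ω·C) = 0 - j38.28 Ω
Step 3 — Ladder network (open output): work backward from the far end, alternating series and parallel combinations. Z_in = 312.7 - j84.07 Ω = 323.8∠-15.0° Ω.

Z = 312.7 - j84.07 Ω = 323.8∠-15.0° Ω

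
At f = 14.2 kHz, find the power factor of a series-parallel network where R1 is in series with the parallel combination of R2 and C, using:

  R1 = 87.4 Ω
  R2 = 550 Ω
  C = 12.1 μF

Step 1 — Angular frequency: ω = 2π·f = 2π·1.42e+04 = 8.922e+04 rad/s.
Step 2 — Component impedances:
  R1: Z = R = 87.4 Ω
  R2: Z = R = 550 Ω
  C: Z = 1/(jωC) = -j/(ω·C) = 0 - j0.9263 Ω
Step 3 — Parallel branch: R2 || C = 1/(1/R2 + 1/C) = 0.00156 - j0.9263 Ω.
Step 4 — Series with R1: Z_total = R1 + (R2 || C) = 87.4 - j0.9263 Ω = 87.41∠-0.6° Ω.
Step 5 — Power factor: PF = cos(φ) = Re(Z)/|Z| = 87.4/87.41 = 0.9999.
Step 6 — Type: Im(Z) = -0.9263 ⇒ leading (phase φ = -0.6°).

PF = 0.9999 (leading, φ = -0.6°)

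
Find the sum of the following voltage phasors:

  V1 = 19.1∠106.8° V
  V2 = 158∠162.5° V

Step 1 — Convert each phasor to rectangular form:
  V1 = 19.1·(cos(106.8°) + j·sin(106.8°)) = -5.521 + j18.28 V
  V2 = 158·(cos(162.5°) + j·sin(162.5°)) = -150.7 + j47.51 V
Step 2 — Sum components: V_total = -156.2 + j65.8 V.
Step 3 — Convert to polar: |V_total| = 169.5 V, ∠V_total = 157.2°.

V_total = 169.5∠157.2° V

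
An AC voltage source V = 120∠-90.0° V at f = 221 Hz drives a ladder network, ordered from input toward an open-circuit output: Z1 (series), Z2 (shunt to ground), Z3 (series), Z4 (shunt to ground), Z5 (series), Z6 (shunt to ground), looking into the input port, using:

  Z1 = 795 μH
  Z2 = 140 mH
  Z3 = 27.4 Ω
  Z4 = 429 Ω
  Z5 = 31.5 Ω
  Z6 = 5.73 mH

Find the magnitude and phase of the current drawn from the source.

Step 1 — Angular frequency: ω = 2π·f = 2π·221 = 1389 rad/s.
Step 2 — Component impedances:
  Z1: Z = jωL = j·1389·0.000795 = 0 + j1.104 Ω
  Z2: Z = jωL = j·1389·0.14 = 0 + j194.4 Ω
  Z3: Z = R = 27.4 Ω
  Z4: Z = R = 429 Ω
  Z5: Z = R = 31.5 Ω
  Z6: Z = jωL = j·1389·0.00573 = 0 + j7.957 Ω
Step 3 — Ladder network (open output): work backward from the far end, alternating series and parallel combinations. Z_in = 49.11 + j21.64 Ω = 53.67∠23.8° Ω.
Step 4 — Source phasor: V = 120∠-90.0° V = 0 - j120 V.
Step 5 — Ohm's law: I = V / Z_total = (0 - j120) / (49.11 + j21.64) = -0.9017 - j2.046 A.
Step 6 — Convert to polar: |I| = 2.236 A, ∠I = -113.8°.

I = 2.236∠-113.8° A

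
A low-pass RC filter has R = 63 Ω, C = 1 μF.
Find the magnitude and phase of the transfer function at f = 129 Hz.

Step 1 — Angular frequency: ω = 2π·129 = 810.5 rad/s.
Step 2 — Transfer function: H(jω) = 1/(1 + jωRC).
Step 3 — Denominator: 1 + jωRC = 1 + j·810.5·63·1e-06 = 1 + j0.05106.
Step 4 — H = 0.9974 - j0.05093.
Step 5 — Magnitude: |H| = 0.9987 (-0.0 dB); phase: φ = -2.9°.

|H| = 0.9987 (-0.0 dB), φ = -2.9°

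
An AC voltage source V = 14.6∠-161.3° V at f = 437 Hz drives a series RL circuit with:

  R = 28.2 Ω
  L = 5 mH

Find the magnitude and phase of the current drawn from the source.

Step 1 — Angular frequency: ω = 2π·f = 2π·437 = 2746 rad/s.
Step 2 — Component impedances:
  R: Z = R = 28.2 Ω
  L: Z = jωL = j·2746·0.005 = 0 + j13.73 Ω
Step 3 — Series combination: Z_total = R + L = 28.2 + j13.73 Ω = 31.36∠26.0° Ω.
Step 4 — Source phasor: V = 14.6∠-161.3° V = -13.83 - j4.681 V.
Step 5 — Ohm's law: I = V / Z_total = (-13.83 - j4.681) / (28.2 + j13.73) = -0.4618 + j0.05881 A.
Step 6 — Convert to polar: |I| = 0.4655 A, ∠I = 172.7°.

I = 0.4655∠172.7° A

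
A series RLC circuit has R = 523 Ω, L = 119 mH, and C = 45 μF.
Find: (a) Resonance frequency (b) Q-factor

Step 1 — Resonance condition Im(Z)=0 gives ω₀ = 1/√(LC).
Step 2 — ω₀ = 1/√(0.119·4.5e-05) = 432.1 rad/s.
Step 3 — f₀ = ω₀/(2π) = 68.78 Hz.
Step 4 — Series Q: Q = ω₀L/R = 432.1·0.119/523 = 0.09833.

(a) f₀ = 68.78 Hz  (b) Q = 0.09833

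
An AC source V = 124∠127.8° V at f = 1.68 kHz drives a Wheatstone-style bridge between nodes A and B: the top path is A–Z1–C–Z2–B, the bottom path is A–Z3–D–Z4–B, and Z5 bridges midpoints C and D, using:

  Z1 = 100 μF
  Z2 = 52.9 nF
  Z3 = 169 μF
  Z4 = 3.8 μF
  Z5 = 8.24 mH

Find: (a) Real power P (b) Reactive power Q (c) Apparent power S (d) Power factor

Step 1 — Angular frequency: ω = 2π·f = 2π·1680 = 1.056e+04 rad/s.
Step 2 — Component impedances:
  Z1: Z = 1/(jωC) = -j/(ω·C) = 0 - j0.9474 Ω
  Z2: Z = 1/(jωC) = -j/(ω·C) = 0 - j1791 Ω
  Z3: Z = 1/(jωC) = -j/(ω·C) = 0 - j0.5606 Ω
  Z4: Z = 1/(jωC) = -j/(ω·C) = 0 - j24.93 Ω
  Z5: Z = jωL = j·1.056e+04·0.00824 = 0 + j86.98 Ω
Step 3 — Bridge requires nodal analysis (the Z5 bridge couples midpoints C and D, so the two paths cannot be reduced to a simple series/parallel combination). Setting node B to ground and injecting 1 A at node A, the 3-node admittance system at A, C, D solves to V_A = Z_AB = 0 - j25.14 Ω = 25.14∠-90.0° Ω.
Step 4 — Source phasor: V = 124∠127.8° V = -76 + j97.98 V.
Step 5 — Current: I = V / Z = -3.898 - j3.023 A = 4.933∠-142.2° A.
Step 6 — Complex power: S = V·I* = 0 - j611.7 VA.
Step 7 — Real power: P = Re(S) = 0 W.
Step 8 — Reactive power: Q = Im(S) = -611.7 VAR.
Step 9 — Apparent power: |S| = 611.7 VA.
Step 10 — Power factor: PF = P/|S| = 0 (leading).

(a) P = 0 W  (b) Q = -611.7 VAR  (c) S = 611.7 VA  (d) PF = 0 (leading)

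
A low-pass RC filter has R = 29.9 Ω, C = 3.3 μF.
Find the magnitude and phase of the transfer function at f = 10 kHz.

Step 1 — Angular frequency: ω = 2π·1e+04 = 6.283e+04 rad/s.
Step 2 — Transfer function: H(jω) = 1/(1 + jωRC).
Step 3 — Denominator: 1 + jωRC = 1 + j·6.283e+04·29.9·3.3e-06 = 1 + j6.2.
Step 4 — H = 0.02536 - j0.1572.
Step 5 — Magnitude: |H| = 0.1592 (-16.0 dB); phase: φ = -80.8°.

|H| = 0.1592 (-16.0 dB), φ = -80.8°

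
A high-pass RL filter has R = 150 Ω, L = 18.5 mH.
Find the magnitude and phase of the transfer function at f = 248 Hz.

Step 1 — Angular frequency: ω = 2π·248 = 1558 rad/s.
Step 2 — Transfer function: H(jω) = jωL/(R + jωL).
Step 3 — Numerator jωL = j·28.83; denominator R + jωL = 150 + j28.83.
Step 4 — H = 0.03562 + j0.1853.
Step 5 — Magnitude: |H| = 0.1887 (-14.5 dB); phase: φ = 79.1°.

|H| = 0.1887 (-14.5 dB), φ = 79.1°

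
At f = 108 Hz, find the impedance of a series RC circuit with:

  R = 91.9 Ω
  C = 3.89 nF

Step 1 — Angular frequency: ω = 2π·f = 2π·108 = 678.6 rad/s.
Step 2 — Component impedances:
  R: Z = R = 91.9 Ω
  C: Z = 1/(jωC) = -j/(ω·C) = 0 - j3.788e+05 Ω
Step 3 — Series combination: Z_total = R + C = 91.9 - j3.788e+05 Ω = 3.788e+05∠-90.0° Ω.

Z = 91.9 - j3.788e+05 Ω = 3.788e+05∠-90.0° Ω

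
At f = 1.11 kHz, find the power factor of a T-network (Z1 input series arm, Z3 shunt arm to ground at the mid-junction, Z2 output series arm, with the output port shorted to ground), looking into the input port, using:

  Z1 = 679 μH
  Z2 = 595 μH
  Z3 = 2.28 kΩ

Step 1 — Angular frequency: ω = 2π·f = 2π·1110 = 6974 rad/s.
Step 2 — Component impedances:
  Z1: Z = jωL = j·6974·0.000679 = 0 + j4.736 Ω
  Z2: Z = jωL = j·6974·0.000595 = 0 + j4.15 Ω
  Z3: Z = R = 2280 Ω
Step 3 — With the output port shorted to ground, the output series arm Z2 runs from the junction to ground; the shunt arm Z3 also runs from the junction to ground. They appear in parallel: Z3 || Z2 = 0.007553 + j4.15 Ω.
Step 4 — Series with input arm Z1: Z_in = Z1 + (Z3 || Z2) = 0.007553 + j8.885 Ω = 8.885∠90.0° Ω.
Step 5 — Power factor: PF = cos(φ) = Re(Z)/|Z| = 0.0075527/8.8853 = 0.00085.
Step 6 — Type: Im(Z) = 8.885 ⇒ lagging (phase φ = 90.0°).

PF = 0.00085 (lagging, φ = 90.0°)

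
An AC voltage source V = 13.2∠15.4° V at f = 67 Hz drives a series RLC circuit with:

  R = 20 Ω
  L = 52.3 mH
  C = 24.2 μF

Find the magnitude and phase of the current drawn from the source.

Step 1 — Angular frequency: ω = 2π·f = 2π·67 = 421 rad/s.
Step 2 — Component impedances:
  R: Z = R = 20 Ω
  L: Z = jωL = j·421·0.0523 = 0 + j22.02 Ω
  C: Z = 1/(jωC) = -j/(ω·C) = 0 - j98.16 Ω
Step 3 — Series combination: Z_total = R + L + C = 20 - j76.14 Ω = 78.72∠-75.3° Ω.
Step 4 — Source phasor: V = 13.2∠15.4° V = 12.73 + j3.505 V.
Step 5 — Ohm's law: I = V / Z_total = (12.73 + j3.505) / (20 - j76.14) = -0.001998 + j0.1677 A.
Step 6 — Convert to polar: |I| = 0.1677 A, ∠I = 90.7°.

I = 0.1677∠90.7° A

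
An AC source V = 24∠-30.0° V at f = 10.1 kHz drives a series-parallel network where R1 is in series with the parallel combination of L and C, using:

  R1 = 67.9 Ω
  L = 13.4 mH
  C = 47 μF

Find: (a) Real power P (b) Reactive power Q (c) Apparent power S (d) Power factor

Step 1 — Angular frequency: ω = 2π·f = 2π·1.01e+04 = 6.346e+04 rad/s.
Step 2 — Component impedances:
  R1: Z = R = 67.9 Ω
  L: Z = jωL = j·6.346e+04·0.0134 = 0 + j850.4 Ω
  C: Z = 1/(jωC) = -j/(ω·C) = 0 - j0.3353 Ω
Step 3 — Parallel branch: L || C = 1/(1/L + 1/C) = 0 - j0.3354 Ω.
Step 4 — Series with R1: Z_total = R1 + (L || C) = 67.9 - j0.3354 Ω = 67.9∠-0.3° Ω.
Step 5 — Source phasor: V = 24∠-30.0° V = 20.78 - j12 V.
Step 6 — Current: I = V / Z = 0.307 - j0.1752 A = 0.3535∠-29.7° A.
Step 7 — Complex power: S = V·I* = 8.483 - j0.0419 VA.
Step 8 — Real power: P = Re(S) = 8.483 W.
Step 9 — Reactive power: Q = Im(S) = -0.0419 VAR.
Step 10 — Apparent power: |S| = 8.483 VA.
Step 11 — Power factor: PF = P/|S| = 1 (leading).

(a) P = 8.483 W  (b) Q = -0.0419 VAR  (c) S = 8.483 VA  (d) PF = 1 (leading)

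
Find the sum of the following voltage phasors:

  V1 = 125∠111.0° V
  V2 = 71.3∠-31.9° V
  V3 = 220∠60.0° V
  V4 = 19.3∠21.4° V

Step 1 — Convert each phasor to rectangular form:
  V1 = 125·(cos(111.0°) + j·sin(111.0°)) = -44.8 + j116.7 V
  V2 = 71.3·(cos(-31.9°) + j·sin(-31.9°)) = 60.53 - j37.68 V
  V3 = 220·(cos(60.0°) + j·sin(60.0°)) = 110 + j190.5 V
  V4 = 19.3·(cos(21.4°) + j·sin(21.4°)) = 17.97 + j7.042 V
Step 2 — Sum components: V_total = 143.7 + j276.6 V.
Step 3 — Convert to polar: |V_total| = 311.7 V, ∠V_total = 62.5°.

V_total = 311.7∠62.5° V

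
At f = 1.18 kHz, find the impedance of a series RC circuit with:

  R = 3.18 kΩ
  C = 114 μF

Step 1 — Angular frequency: ω = 2π·f = 2π·1180 = 7414 rad/s.
Step 2 — Component impedances:
  R: Z = R = 3180 Ω
  C: Z = 1/(jωC) = -j/(ω·C) = 0 - j1.183 Ω
Step 3 — Series combination: Z_total = R + C = 3180 - j1.183 Ω = 3180∠-0.0° Ω.

Z = 3180 - j1.183 Ω = 3180∠-0.0° Ω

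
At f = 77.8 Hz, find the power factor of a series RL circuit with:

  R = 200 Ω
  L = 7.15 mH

Step 1 — Angular frequency: ω = 2π·f = 2π·77.8 = 488.8 rad/s.
Step 2 — Component impedances:
  R: Z = R = 200 Ω
  L: Z = jωL = j·488.8·0.00715 = 0 + j3.495 Ω
Step 3 — Series combination: Z_total = R + L = 200 + j3.495 Ω = 200∠1.0° Ω.
Step 4 — Power factor: PF = cos(φ) = Re(Z)/|Z| = 200/200.031 = 0.9998.
Step 5 — Type: Im(Z) = 3.495 ⇒ lagging (phase φ = 1.0°).

PF = 0.9998 (lagging, φ = 1.0°)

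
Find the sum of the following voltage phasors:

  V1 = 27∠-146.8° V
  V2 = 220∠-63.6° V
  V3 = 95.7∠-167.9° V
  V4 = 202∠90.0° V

Step 1 — Convert each phasor to rectangular form:
  V1 = 27·(cos(-146.8°) + j·sin(-146.8°)) = -22.59 - j14.78 V
  V2 = 220·(cos(-63.6°) + j·sin(-63.6°)) = 97.82 - j197.1 V
  V3 = 95.7·(cos(-167.9°) + j·sin(-167.9°)) = -93.57 - j20.06 V
  V4 = 202·(cos(90.0°) + j·sin(90.0°)) = 0 + j202 V
Step 2 — Sum components: V_total = -18.35 - j29.9 V.
Step 3 — Convert to polar: |V_total| = 35.08 V, ∠V_total = -121.5°.

V_total = 35.08∠-121.5° V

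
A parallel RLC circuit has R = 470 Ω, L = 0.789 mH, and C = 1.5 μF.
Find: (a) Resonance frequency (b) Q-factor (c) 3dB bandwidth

Step 1 — Resonance: ω₀ = 1/√(LC) = 1/√(0.000789·1.5e-06) = 2.907e+04 rad/s.
Step 2 — f₀ = ω₀/(2π) = 4626 Hz.
Step 3 — Parallel Q: Q = R/(ω₀L) = 470/(2.907e+04·0.000789) = 20.49.
Step 4 — Bandwidth: Δω = ω₀/Q = 1418 rad/s; BW = Δω/(2π) = 225.8 Hz.

(a) f₀ = 4626 Hz  (b) Q = 20.49  (c) BW = 225.8 Hz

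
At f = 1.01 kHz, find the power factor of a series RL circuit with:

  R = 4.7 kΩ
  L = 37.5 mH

Step 1 — Angular frequency: ω = 2π·f = 2π·1010 = 6346 rad/s.
Step 2 — Component impedances:
  R: Z = R = 4700 Ω
  L: Z = jωL = j·6346·0.0375 = 0 + j238 Ω
Step 3 — Series combination: Z_total = R + L = 4700 + j238 Ω = 4706∠2.9° Ω.
Step 4 — Power factor: PF = cos(φ) = Re(Z)/|Z| = 4700/4706 = 0.9987.
Step 5 — Type: Im(Z) = 238 ⇒ lagging (phase φ = 2.9°).

PF = 0.9987 (lagging, φ = 2.9°)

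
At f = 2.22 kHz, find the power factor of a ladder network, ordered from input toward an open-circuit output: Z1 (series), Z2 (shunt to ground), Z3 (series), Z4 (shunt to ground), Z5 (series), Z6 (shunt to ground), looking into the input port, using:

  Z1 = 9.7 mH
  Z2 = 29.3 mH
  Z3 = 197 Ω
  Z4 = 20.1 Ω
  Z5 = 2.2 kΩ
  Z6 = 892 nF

Step 1 — Angular frequency: ω = 2π·f = 2π·2220 = 1.395e+04 rad/s.
Step 2 — Component impedances:
  Z1: Z = jωL = j·1.395e+04·0.0097 = 0 + j135.3 Ω
  Z2: Z = jωL = j·1.395e+04·0.0293 = 0 + j408.7 Ω
  Z3: Z = R = 197 Ω
  Z4: Z = R = 20.1 Ω
  Z5: Z = R = 2200 Ω
  Z6: Z = 1/(jωC) = -j/(ω·C) = 0 - j80.37 Ω
Step 3 — Ladder network (open output): work backward from the far end, alternating series and parallel combinations. Z_in = 169.2 + j225.1 Ω = 281.6∠53.1° Ω.
Step 4 — Power factor: PF = cos(φ) = Re(Z)/|Z| = 169.2/281.6 = 0.6009.
Step 5 — Type: Im(Z) = 225.1 ⇒ lagging (phase φ = 53.1°).

PF = 0.6009 (lagging, φ = 53.1°)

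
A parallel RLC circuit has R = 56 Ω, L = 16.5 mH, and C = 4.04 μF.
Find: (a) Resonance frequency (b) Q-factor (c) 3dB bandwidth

Step 1 — Resonance: ω₀ = 1/√(LC) = 1/√(0.0165·4.04e-06) = 3873 rad/s.
Step 2 — f₀ = ω₀/(2π) = 616.4 Hz.
Step 3 — Parallel Q: Q = R/(ω₀L) = 56/(3873·0.0165) = 0.8763.
Step 4 — Bandwidth: Δω = ω₀/Q = 4420 rad/s; BW = Δω/(2π) = 703.5 Hz.

(a) f₀ = 616.4 Hz  (b) Q = 0.8763  (c) BW = 703.5 Hz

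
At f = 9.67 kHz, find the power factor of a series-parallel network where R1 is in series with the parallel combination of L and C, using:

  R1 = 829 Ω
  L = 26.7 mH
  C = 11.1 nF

Step 1 — Angular frequency: ω = 2π·f = 2π·9670 = 6.076e+04 rad/s.
Step 2 — Component impedances:
  R1: Z = R = 829 Ω
  L: Z = jωL = j·6.076e+04·0.0267 = 0 + j1622 Ω
  C: Z = 1/(jωC) = -j/(ω·C) = 0 - j1483 Ω
Step 3 — Parallel branch: L || C = 1/(1/L + 1/C) = 0 - j1.724e+04 Ω.
Step 4 — Series with R1: Z_total = R1 + (L || C) = 829 - j1.724e+04 Ω = 1.726e+04∠-87.2° Ω.
Step 5 — Power factor: PF = cos(φ) = Re(Z)/|Z| = 829/17264 = 0.04802.
Step 6 — Type: Im(Z) = -1.724e+04 ⇒ leading (phase φ = -87.2°).

PF = 0.04802 (leading, φ = -87.2°)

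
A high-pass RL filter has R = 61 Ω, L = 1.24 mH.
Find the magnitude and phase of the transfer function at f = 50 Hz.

Step 1 — Angular frequency: ω = 2π·50 = 314.2 rad/s.
Step 2 — Transfer function: H(jω) = jωL/(R + jωL).
Step 3 — Numerator jωL = j·0.3896; denominator R + jωL = 61 + j0.3896.
Step 4 — H = 4.078e-05 + j0.006386.
Step 5 — Magnitude: |H| = 0.006386 (-43.9 dB); phase: φ = 89.6°.

|H| = 0.006386 (-43.9 dB), φ = 89.6°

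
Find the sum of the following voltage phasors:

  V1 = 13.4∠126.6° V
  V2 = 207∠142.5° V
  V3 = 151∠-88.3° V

Step 1 — Convert each phasor to rectangular form:
  V1 = 13.4·(cos(126.6°) + j·sin(126.6°)) = -7.989 + j10.76 V
  V2 = 207·(cos(142.5°) + j·sin(142.5°)) = -164.2 + j126 V
  V3 = 151·(cos(-88.3°) + j·sin(-88.3°)) = 4.48 - j150.9 V
Step 2 — Sum components: V_total = -167.7 - j14.16 V.
Step 3 — Convert to polar: |V_total| = 168.3 V, ∠V_total = -175.2°.

V_total = 168.3∠-175.2° V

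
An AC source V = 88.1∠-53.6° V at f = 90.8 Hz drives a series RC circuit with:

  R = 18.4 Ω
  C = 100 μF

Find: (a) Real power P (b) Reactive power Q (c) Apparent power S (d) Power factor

Step 1 — Angular frequency: ω = 2π·f = 2π·90.8 = 570.5 rad/s.
Step 2 — Component impedances:
  R: Z = R = 18.4 Ω
  C: Z = 1/(jωC) = -j/(ω·C) = 0 - j17.53 Ω
Step 3 — Series combination: Z_total = R + C = 18.4 - j17.53 Ω = 25.41∠-43.6° Ω.
Step 4 — Source phasor: V = 88.1∠-53.6° V = 52.28 - j70.91 V.
Step 5 — Current: I = V / Z = 3.414 - j0.6014 A = 3.467∠-10.0° A.
Step 6 — Complex power: S = V·I* = 221.1 - j210.7 VA.
Step 7 — Real power: P = Re(S) = 221.1 W.
Step 8 — Reactive power: Q = Im(S) = -210.7 VAR.
Step 9 — Apparent power: |S| = 305.4 VA.
Step 10 — Power factor: PF = P/|S| = 0.7241 (leading).

(a) P = 221.1 W  (b) Q = -210.7 VAR  (c) S = 305.4 VA  (d) PF = 0.7241 (leading)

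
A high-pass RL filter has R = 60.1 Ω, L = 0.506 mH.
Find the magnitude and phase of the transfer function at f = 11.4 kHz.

Step 1 — Angular frequency: ω = 2π·1.14e+04 = 7.163e+04 rad/s.
Step 2 — Transfer function: H(jω) = jωL/(R + jωL).
Step 3 — Numerator jωL = j·36.24; denominator R + jωL = 60.1 + j36.24.
Step 4 — H = 0.2667 + j0.4422.
Step 5 — Magnitude: |H| = 0.5164 (-5.7 dB); phase: φ = 58.9°.

|H| = 0.5164 (-5.7 dB), φ = 58.9°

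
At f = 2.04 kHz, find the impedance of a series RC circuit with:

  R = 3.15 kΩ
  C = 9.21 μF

Step 1 — Angular frequency: ω = 2π·f = 2π·2040 = 1.282e+04 rad/s.
Step 2 — Component impedances:
  R: Z = R = 3150 Ω
  C: Z = 1/(jωC) = -j/(ω·C) = 0 - j8.471 Ω
Step 3 — Series combination: Z_total = R + C = 3150 - j8.471 Ω = 3150∠-0.2° Ω.

Z = 3150 - j8.471 Ω = 3150∠-0.2° Ω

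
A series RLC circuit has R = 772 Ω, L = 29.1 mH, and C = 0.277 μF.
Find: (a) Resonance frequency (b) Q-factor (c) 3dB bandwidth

Step 1 — Resonance: ω₀ = 1/√(LC) = 1/√(0.0291·2.77e-07) = 1.114e+04 rad/s.
Step 2 — f₀ = ω₀/(2π) = 1773 Hz.
Step 3 — Series Q: Q = ω₀L/R = 1.114e+04·0.0291/772 = 0.4198.
Step 4 — Bandwidth: Δω = ω₀/Q = 2.653e+04 rad/s; BW = Δω/(2π) = 4222 Hz.

(a) f₀ = 1773 Hz  (b) Q = 0.4198  (c) BW = 4222 Hz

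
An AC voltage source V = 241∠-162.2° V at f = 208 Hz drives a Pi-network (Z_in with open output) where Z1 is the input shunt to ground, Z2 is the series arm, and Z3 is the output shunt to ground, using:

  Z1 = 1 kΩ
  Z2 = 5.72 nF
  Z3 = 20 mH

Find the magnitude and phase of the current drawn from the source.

Step 1 — Angular frequency: ω = 2π·f = 2π·208 = 1307 rad/s.
Step 2 — Component impedances:
  Z1: Z = R = 1000 Ω
  Z2: Z = 1/(jωC) = -j/(ω·C) = 0 - j1.338e+05 Ω
  Z3: Z = jωL = j·1307·0.02 = 0 + j26.14 Ω
Step 3 — With open output, the series arm Z2 and the output shunt Z3 appear in series to ground: Z2 + Z3 = 0 - j1.337e+05 Ω.
Step 4 — Parallel with input shunt Z1: Z_in = Z1 || (Z2 + Z3) = 999.9 - j7.477 Ω = 1000∠-0.4° Ω.
Step 5 — Source phasor: V = 241∠-162.2° V = -229.5 - j73.67 V.
Step 6 — Ohm's law: I = V / Z_total = (-229.5 - j73.67) / (999.9 - j7.477) = -0.2289 - j0.07539 A.
Step 7 — Convert to polar: |I| = 0.241 A, ∠I = -161.8°.

I = 0.241∠-161.8° A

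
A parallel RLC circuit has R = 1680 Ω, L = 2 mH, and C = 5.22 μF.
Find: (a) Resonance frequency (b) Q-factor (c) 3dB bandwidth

Step 1 — Resonance: ω₀ = 1/√(LC) = 1/√(0.002·5.22e-06) = 9787 rad/s.
Step 2 — f₀ = ω₀/(2π) = 1558 Hz.
Step 3 — Parallel Q: Q = R/(ω₀L) = 1680/(9787·0.002) = 85.83.
Step 4 — Bandwidth: Δω = ω₀/Q = 114 rad/s; BW = Δω/(2π) = 18.15 Hz.

(a) f₀ = 1558 Hz  (b) Q = 85.83  (c) BW = 18.15 Hz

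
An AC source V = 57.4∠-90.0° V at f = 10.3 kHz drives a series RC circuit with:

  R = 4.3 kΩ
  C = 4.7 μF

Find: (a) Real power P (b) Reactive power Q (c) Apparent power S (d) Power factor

Step 1 — Angular frequency: ω = 2π·f = 2π·1.03e+04 = 6.472e+04 rad/s.
Step 2 — Component impedances:
  R: Z = R = 4300 Ω
  C: Z = 1/(jωC) = -j/(ω·C) = 0 - j3.288 Ω
Step 3 — Series combination: Z_total = R + C = 4300 - j3.288 Ω = 4300∠-0.0° Ω.
Step 4 — Source phasor: V = 57.4∠-90.0° V = 0 - j57.4 V.
Step 5 — Current: I = V / Z = 1.021e-05 - j0.01335 A = 0.01335∠-90.0° A.
Step 6 — Complex power: S = V·I* = 0.7662 - j0.0005858 VA.
Step 7 — Real power: P = Re(S) = 0.7662 W.
Step 8 — Reactive power: Q = Im(S) = -0.0005858 VAR.
Step 9 — Apparent power: |S| = 0.7662 VA.
Step 10 — Power factor: PF = P/|S| = 1 (leading).

(a) P = 0.7662 W  (b) Q = -0.0005858 VAR  (c) S = 0.7662 VA  (d) PF = 1 (leading)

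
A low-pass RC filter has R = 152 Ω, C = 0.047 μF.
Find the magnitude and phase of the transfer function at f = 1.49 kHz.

Step 1 — Angular frequency: ω = 2π·1490 = 9362 rad/s.
Step 2 — Transfer function: H(jω) = 1/(1 + jωRC).
Step 3 — Denominator: 1 + jωRC = 1 + j·9362·152·4.7e-08 = 1 + j0.06688.
Step 4 — H = 0.9955 - j0.06658.
Step 5 — Magnitude: |H| = 0.9978 (-0.0 dB); phase: φ = -3.8°.

|H| = 0.9978 (-0.0 dB), φ = -3.8°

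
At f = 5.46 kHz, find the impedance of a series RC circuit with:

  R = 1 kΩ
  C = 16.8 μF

Step 1 — Angular frequency: ω = 2π·f = 2π·5460 = 3.431e+04 rad/s.
Step 2 — Component impedances:
  R: Z = R = 1000 Ω
  C: Z = 1/(jωC) = -j/(ω·C) = 0 - j1.735 Ω
Step 3 — Series combination: Z_total = R + C = 1000 - j1.735 Ω = 1000∠-0.1° Ω.

Z = 1000 - j1.735 Ω = 1000∠-0.1° Ω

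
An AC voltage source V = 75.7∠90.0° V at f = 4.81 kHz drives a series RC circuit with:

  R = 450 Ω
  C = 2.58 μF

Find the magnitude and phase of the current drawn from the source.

Step 1 — Angular frequency: ω = 2π·f = 2π·4810 = 3.022e+04 rad/s.
Step 2 — Component impedances:
  R: Z = R = 450 Ω
  C: Z = 1/(jωC) = -j/(ω·C) = 0 - j12.82 Ω
Step 3 — Series combination: Z_total = R + C = 450 - j12.82 Ω = 450.2∠-1.6° Ω.
Step 4 — Source phasor: V = 75.7∠90.0° V = 0 + j75.7 V.
Step 5 — Ohm's law: I = V / Z_total = (0 + j75.7) / (450 - j12.82) = -0.00479 + j0.1681 A.
Step 6 — Convert to polar: |I| = 0.1682 A, ∠I = 91.6°.

I = 0.1682∠91.6° A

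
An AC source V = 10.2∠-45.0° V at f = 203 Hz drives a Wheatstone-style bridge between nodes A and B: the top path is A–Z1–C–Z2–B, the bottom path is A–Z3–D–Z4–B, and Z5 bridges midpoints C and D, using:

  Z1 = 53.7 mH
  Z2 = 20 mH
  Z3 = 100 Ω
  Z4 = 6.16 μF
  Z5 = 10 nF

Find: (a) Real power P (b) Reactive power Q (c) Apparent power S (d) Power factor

Step 1 — Angular frequency: ω = 2π·f = 2π·203 = 1275 rad/s.
Step 2 — Component impedances:
  Z1: Z = jωL = j·1275·0.0537 = 0 + j68.49 Ω
  Z2: Z = jωL = j·1275·0.02 = 0 + j25.51 Ω
  Z3: Z = R = 100 Ω
  Z4: Z = 1/(jωC) = -j/(ω·C) = 0 - j127.3 Ω
  Z5: Z = 1/(jωC) = -j/(ω·C) = 0 - j7.84e+04 Ω
Step 3 — Bridge requires nodal analysis (the Z5 bridge couples midpoints C and D, so the two paths cannot be reduced to a simple series/parallel combination). Setting node B to ground and injecting 1 A at node A, the 3-node admittance system at A, C, D solves to V_A = Z_AB = 79.57 + j120.4 Ω = 144.3∠56.5° Ω.
Step 4 — Source phasor: V = 10.2∠-45.0° V = 7.212 - j7.212 V.
Step 5 — Current: I = V / Z = -0.01414 - j0.06926 A = 0.07069∠-101.5° A.
Step 6 — Complex power: S = V·I* = 0.3976 + j0.6015 VA.
Step 7 — Real power: P = Re(S) = 0.3976 W.
Step 8 — Reactive power: Q = Im(S) = 0.6015 VAR.
Step 9 — Apparent power: |S| = 0.721 VA.
Step 10 — Power factor: PF = P/|S| = 0.5514 (lagging).

(a) P = 0.3976 W  (b) Q = 0.6015 VAR  (c) S = 0.721 VA  (d) PF = 0.5514 (lagging)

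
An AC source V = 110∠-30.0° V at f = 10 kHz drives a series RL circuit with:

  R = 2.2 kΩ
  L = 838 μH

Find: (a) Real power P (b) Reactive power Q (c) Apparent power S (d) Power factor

Step 1 — Angular frequency: ω = 2π·f = 2π·1e+04 = 6.283e+04 rad/s.
Step 2 — Component impedances:
  R: Z = R = 2200 Ω
  L: Z = jωL = j·6.283e+04·0.000838 = 0 + j52.65 Ω
Step 3 — Series combination: Z_total = R + L = 2200 + j52.65 Ω = 2201∠1.4° Ω.
Step 4 — Source phasor: V = 110∠-30.0° V = 95.26 - j55 V.
Step 5 — Current: I = V / Z = 0.04268 - j0.02602 A = 0.04999∠-31.4° A.
Step 6 — Complex power: S = V·I* = 5.497 + j0.1316 VA.
Step 7 — Real power: P = Re(S) = 5.497 W.
Step 8 — Reactive power: Q = Im(S) = 0.1316 VAR.
Step 9 — Apparent power: |S| = 5.498 VA.
Step 10 — Power factor: PF = P/|S| = 0.9997 (lagging).

(a) P = 5.497 W  (b) Q = 0.1316 VAR  (c) S = 5.498 VA  (d) PF = 0.9997 (lagging)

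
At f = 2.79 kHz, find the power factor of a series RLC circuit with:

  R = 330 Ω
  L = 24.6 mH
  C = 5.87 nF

Step 1 — Angular frequency: ω = 2π·f = 2π·2790 = 1.753e+04 rad/s.
Step 2 — Component impedances:
  R: Z = R = 330 Ω
  L: Z = jωL = j·1.753e+04·0.0246 = 0 + j431.2 Ω
  C: Z = 1/(jωC) = -j/(ω·C) = 0 - j9718 Ω
Step 3 — Series combination: Z_total = R + L + C = 330 - j9287 Ω = 9293∠-88.0° Ω.
Step 4 — Power factor: PF = cos(φ) = Re(Z)/|Z| = 330/9293 = 0.03551.
Step 5 — Type: Im(Z) = -9287 ⇒ leading (phase φ = -88.0°).

PF = 0.03551 (leading, φ = -88.0°)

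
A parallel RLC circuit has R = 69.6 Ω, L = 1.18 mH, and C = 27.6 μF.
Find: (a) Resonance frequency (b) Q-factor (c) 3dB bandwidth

Step 1 — Resonance: ω₀ = 1/√(LC) = 1/√(0.00118·2.76e-05) = 5541 rad/s.
Step 2 — f₀ = ω₀/(2π) = 881.9 Hz.
Step 3 — Parallel Q: Q = R/(ω₀L) = 69.6/(5541·0.00118) = 10.64.
Step 4 — Bandwidth: Δω = ω₀/Q = 520.6 rad/s; BW = Δω/(2π) = 82.85 Hz.

(a) f₀ = 881.9 Hz  (b) Q = 10.64  (c) BW = 82.85 Hz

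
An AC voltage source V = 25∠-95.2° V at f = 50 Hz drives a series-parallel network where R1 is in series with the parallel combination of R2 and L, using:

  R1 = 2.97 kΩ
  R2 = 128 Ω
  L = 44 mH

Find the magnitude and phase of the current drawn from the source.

Step 1 — Angular frequency: ω = 2π·f = 2π·50 = 314.2 rad/s.
Step 2 — Component impedances:
  R1: Z = R = 2970 Ω
  R2: Z = R = 128 Ω
  L: Z = jωL = j·314.2·0.044 = 0 + j13.82 Ω
Step 3 — Parallel branch: R2 || L = 1/(1/R2 + 1/L) = 1.476 + j13.66 Ω.
Step 4 — Series with R1: Z_total = R1 + (R2 || L) = 2971 + j13.66 Ω = 2972∠0.3° Ω.
Step 5 — Source phasor: V = 25∠-95.2° V = -2.266 - j24.9 V.
Step 6 — Ohm's law: I = V / Z_total = (-2.266 - j24.9) / (2971 + j13.66) = -0.000801 - j0.008375 A.
Step 7 — Convert to polar: |I| = 0.008413 A, ∠I = -95.5°.

I = 0.008413∠-95.5° A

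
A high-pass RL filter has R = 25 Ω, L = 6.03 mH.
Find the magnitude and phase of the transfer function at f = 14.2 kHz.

Step 1 — Angular frequency: ω = 2π·1.42e+04 = 8.922e+04 rad/s.
Step 2 — Transfer function: H(jω) = jωL/(R + jωL).
Step 3 — Numerator jωL = j·538; denominator R + jωL = 25 + j538.
Step 4 — H = 0.9978 + j0.04637.
Step 5 — Magnitude: |H| = 0.9989 (-0.0 dB); phase: φ = 2.7°.

|H| = 0.9989 (-0.0 dB), φ = 2.7°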